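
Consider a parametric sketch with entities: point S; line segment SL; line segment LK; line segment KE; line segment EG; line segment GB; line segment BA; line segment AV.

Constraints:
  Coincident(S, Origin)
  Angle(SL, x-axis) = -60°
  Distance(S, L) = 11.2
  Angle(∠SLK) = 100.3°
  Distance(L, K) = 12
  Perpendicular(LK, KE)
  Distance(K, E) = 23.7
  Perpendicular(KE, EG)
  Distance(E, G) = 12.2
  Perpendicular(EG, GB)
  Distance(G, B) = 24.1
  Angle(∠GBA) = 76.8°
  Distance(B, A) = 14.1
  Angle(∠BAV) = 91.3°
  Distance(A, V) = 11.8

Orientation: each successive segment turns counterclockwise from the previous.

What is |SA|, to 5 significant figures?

17.562

S is at the origin; SL runs at -60.0° with length 11.2, so L = (5.6000, -9.6995). ∠SLK = 100.3° gives LK at 19.700° from the x-axis; with |LK| = 12.0, K = (16.898, -5.6543). The perpendicularity gives KE at right angles to LK, so KE runs at 109.70°; with |KE| = 23.7, E = (8.9085, 16.659). KE is perpendicular to EG, so EG runs at -160.30°; with |EG| = 12.2, G = (-2.5775, 12.546). EG is perpendicular to GB, so GB runs at -70.300°; with |GB| = 24.1, B = (5.5465, -10.143). ∠GBA = 76.8° gives BA at 32.900° from the x-axis; with |BA| = 14.1, A = (17.385, -2.4847). Then |SA| = |A − S| = 17.562.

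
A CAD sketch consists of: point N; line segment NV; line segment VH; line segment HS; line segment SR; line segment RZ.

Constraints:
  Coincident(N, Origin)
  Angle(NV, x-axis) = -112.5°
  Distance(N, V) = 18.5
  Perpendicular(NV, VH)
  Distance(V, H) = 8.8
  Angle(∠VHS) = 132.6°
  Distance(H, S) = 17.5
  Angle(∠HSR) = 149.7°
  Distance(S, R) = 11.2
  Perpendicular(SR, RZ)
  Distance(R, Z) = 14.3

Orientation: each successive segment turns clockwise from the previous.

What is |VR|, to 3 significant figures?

33.1

N is at the origin; NV runs at -112.5° with length 18.5, so V = (-7.08, -17.1). NV ⟂ VH, so VH runs at 158°; with |VH| = 8.8, H = (-15.2, -13.7). ∠VHS = 132.6° gives HS at 110° from the x-axis; with |HS| = 17.5, S = (-21.2, 2.71). ∠HSR = 149.7° gives SR at 79.8° from the x-axis; with |SR| = 11.2, R = (-19.2, 13.7). Then |VR| = |R − V| = 33.1.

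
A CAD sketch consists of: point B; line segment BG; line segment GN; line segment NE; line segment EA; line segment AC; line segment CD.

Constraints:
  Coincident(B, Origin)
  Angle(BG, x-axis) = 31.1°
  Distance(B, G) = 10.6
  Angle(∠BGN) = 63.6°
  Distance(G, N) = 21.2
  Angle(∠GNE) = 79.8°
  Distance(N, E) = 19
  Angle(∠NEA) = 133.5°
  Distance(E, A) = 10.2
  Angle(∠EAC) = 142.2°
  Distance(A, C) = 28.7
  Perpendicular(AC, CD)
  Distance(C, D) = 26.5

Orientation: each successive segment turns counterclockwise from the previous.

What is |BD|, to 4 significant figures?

25.95

∠EAC = 142.2° gives AC at -28.00° from the x-axis; with |AC| = 28.7, C = (13.51, -23.49). AC is perpendicular to CD, so CD runs at 62.00°; with |CD| = 26.5, D = (25.95, -0.09233). Then |BD| = |D − B| = 25.95.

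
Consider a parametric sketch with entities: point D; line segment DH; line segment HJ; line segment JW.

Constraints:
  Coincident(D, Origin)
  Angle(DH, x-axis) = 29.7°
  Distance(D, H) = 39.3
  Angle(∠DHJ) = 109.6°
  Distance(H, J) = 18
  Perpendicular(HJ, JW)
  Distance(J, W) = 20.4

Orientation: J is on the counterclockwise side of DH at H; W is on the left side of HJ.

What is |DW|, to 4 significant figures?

35.34

∠DHJ = 109.6°, so HJ runs at 29.7° + (180° − 109.6°) = 100.1° from the x-axis; with |HJ| = 18.0, J = H + 18.0·(cos 100.1°, sin 100.1°) = (30.98, 37.19). The perpendicularity gives JW at right angles to HJ; with |JW| = 20.4 on the left of HJ, W = J + 20.4·(-0.9845, -0.1754) = (10.90, 33.62). Then |DW| = |W − D| = 35.34.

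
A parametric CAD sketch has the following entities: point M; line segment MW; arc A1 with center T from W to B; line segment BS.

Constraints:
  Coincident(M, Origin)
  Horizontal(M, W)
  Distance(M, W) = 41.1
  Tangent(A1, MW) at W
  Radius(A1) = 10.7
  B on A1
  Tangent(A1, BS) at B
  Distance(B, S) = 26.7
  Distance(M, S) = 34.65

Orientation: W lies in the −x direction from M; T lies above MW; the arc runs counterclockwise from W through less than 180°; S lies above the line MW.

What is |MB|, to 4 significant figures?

32.19

M is at the origin; MW is horizontal with |MW| = 41.1 and W on the −x side, so W = (-41.10, 0.000). Since A1 is tangent to MW there, TW ⟂ MW, so T = W + (0, 10.7) = (-41.10, 10.70). Since TB ⟂ BS (tangency), |TS| = √(10.7² + 26.7²) = 28.76 regardless of where B sits on A1. So S lies on both circle(M, 34.65) and circle(T, 28.76); the above-MW intersection is S = (-18.93, 29.02). B is the foot of the tangent from S: B = (-31.70, 5.579).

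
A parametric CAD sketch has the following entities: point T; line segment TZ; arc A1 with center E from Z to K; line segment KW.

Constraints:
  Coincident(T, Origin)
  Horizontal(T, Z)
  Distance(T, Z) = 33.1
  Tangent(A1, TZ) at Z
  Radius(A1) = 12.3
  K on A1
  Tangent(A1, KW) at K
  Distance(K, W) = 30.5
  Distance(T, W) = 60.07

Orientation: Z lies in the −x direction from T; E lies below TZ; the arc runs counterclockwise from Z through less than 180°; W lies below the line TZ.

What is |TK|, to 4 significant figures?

47.43

Checks: |EK| = 12.30 ✓; ∠(EK, KW) = 90.00° ✓; |KW| = 30.50 ✓; |TW| = 60.07 ✓.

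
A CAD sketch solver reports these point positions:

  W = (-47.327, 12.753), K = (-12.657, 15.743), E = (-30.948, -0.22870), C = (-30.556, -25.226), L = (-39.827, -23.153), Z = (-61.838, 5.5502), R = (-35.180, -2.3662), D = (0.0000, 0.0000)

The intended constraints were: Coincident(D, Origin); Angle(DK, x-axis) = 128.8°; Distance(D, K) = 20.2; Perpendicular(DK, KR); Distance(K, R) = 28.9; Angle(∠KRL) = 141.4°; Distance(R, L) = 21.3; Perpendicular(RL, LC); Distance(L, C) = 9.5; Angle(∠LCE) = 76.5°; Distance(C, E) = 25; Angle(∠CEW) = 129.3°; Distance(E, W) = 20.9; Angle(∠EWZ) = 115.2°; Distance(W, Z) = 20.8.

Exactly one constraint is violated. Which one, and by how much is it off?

Distance(W, Z) = 20.8 — off by 4.60.

D = (0.00, 0.00) ✓; DK at 128.8° ✓; |DK| = 20.20 ✓; ∠(DK, KR) = 90.00° ✓; |KR| = 28.90 ✓; ∠KRL = 141.4° ✓; |RL| = 21.30 ✓; ∠(RL, LC) = 90.00° ✓; |LC| = 9.500 ✓; ∠LCE = 76.50° ✓; |CE| = 25.00 ✓; ∠CEW = 129.3° ✓; |EW| = 20.90 ✓; ∠EWZ = 115.2° ✓; |WZ| = 16.20 ✗.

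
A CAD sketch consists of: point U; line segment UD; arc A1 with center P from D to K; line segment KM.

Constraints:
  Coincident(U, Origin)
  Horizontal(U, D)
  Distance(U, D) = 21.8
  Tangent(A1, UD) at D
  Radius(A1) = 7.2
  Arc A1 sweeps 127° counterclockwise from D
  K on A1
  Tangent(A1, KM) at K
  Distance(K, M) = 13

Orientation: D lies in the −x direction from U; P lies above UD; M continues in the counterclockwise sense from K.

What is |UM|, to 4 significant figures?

32.41

U is at the origin; UD is horizontal with |UD| = 21.8 and D on the −x side, so D = (-21.80, 0.000). Since A1 is tangent to UD there, PD ⟂ UD, so P = D + (0, 7.2) = (-21.80, 7.200). On A1, D sits at bearing -90° from P; a 127° counterclockwise sweep puts K at bearing 37°, so K = P + 7.2·(cos 37°, sin 37°) = (-16.05, 11.53). The tangent condition forces PK to be normal to KM, so KM runs along (−sin 37°, cos 37°); with |KM| = 13.0, M = (-23.87, 21.92). Then |UM| = |M − U| = 32.41.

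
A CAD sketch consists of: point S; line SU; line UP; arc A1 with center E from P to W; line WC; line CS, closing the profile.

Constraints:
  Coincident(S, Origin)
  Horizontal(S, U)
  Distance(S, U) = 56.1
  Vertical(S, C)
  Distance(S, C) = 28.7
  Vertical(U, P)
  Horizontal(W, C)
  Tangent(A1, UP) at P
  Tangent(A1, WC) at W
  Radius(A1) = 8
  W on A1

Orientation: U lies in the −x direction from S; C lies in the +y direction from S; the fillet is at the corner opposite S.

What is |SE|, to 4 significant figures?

52.37

S is at the origin; S and U share the same y with |SU| = 56.1 and U on the −x side, so U = (-56.10, 0.000). SC is vertical with |SC| = 28.7 and C on the +y side, so C = (0.000, 28.70). The virtual corner opposite S is at (-56.10, 28.70). The tangent condition forces EP to be normal to UP and since A1 is tangent to WC there, EW ⟂ WC, with radius 8.0, so the center E sits 8.0 in from both sides at E = (-48.10, 20.70). Then |SE| = |E − S| = 52.37.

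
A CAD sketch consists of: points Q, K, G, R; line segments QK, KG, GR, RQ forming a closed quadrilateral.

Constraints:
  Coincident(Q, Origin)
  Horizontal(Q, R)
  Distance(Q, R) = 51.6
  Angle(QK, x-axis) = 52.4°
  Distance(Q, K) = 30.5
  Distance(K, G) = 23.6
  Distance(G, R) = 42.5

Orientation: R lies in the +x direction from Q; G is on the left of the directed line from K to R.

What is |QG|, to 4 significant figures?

53.84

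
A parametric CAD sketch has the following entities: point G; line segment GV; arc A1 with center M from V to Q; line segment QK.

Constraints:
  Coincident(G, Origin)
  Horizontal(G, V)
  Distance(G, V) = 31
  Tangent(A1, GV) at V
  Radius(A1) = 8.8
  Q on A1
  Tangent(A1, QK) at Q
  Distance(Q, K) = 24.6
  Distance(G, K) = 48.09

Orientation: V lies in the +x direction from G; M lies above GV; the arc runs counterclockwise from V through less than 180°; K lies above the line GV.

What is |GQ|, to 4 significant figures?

41.02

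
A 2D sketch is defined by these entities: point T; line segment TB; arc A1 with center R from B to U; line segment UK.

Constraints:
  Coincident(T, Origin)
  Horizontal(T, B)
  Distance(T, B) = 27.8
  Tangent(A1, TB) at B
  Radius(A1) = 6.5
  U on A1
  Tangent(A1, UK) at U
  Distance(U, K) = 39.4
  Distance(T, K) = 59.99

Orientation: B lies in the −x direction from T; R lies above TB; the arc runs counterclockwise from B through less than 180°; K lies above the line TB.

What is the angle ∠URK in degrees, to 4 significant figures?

80.63°

Checks: |RU| = 6.500 ✓; ∠(RU, UK) = 90.00° ✓; |UK| = 39.40 ✓; |TK| = 59.99 ✓.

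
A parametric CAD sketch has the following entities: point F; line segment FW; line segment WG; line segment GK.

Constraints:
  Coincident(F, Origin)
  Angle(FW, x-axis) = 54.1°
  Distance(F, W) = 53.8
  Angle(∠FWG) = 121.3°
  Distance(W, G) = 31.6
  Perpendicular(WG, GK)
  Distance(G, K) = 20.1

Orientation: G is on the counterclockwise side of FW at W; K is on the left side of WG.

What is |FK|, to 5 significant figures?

64.927

∠FWG = 121.3°, so WG runs at 54.1° + (180° − 121.3°) = 112.80° from the x-axis; with |WG| = 31.6, G = W + 31.6·(cos 112.80°, sin 112.80°) = (19.301, 72.711). The perpendicularity gives GK at right angles to WG; with |GK| = 20.1 on the left of WG, K = G + 20.1·(-0.92186, -0.38752) = (0.77189, 64.922). Then |FK| = |K − F| = 64.927.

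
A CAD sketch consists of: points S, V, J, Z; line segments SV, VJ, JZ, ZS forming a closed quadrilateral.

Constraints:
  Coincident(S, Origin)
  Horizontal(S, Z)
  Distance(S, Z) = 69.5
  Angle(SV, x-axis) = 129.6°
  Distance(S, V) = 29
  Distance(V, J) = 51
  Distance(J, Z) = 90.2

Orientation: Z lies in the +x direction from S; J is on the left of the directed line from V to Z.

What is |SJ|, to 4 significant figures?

66.43

Checks: |VJ| = 51.00 ✓; |JZ| = 90.20 ✓.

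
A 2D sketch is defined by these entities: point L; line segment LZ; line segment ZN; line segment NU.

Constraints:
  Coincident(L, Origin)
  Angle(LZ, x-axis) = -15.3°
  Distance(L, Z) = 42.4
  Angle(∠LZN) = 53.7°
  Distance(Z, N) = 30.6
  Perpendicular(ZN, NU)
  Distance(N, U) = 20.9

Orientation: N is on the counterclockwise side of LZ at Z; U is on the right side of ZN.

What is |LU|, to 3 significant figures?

55.3

∠LZN = 53.7°, so ZN runs at -15.3° + (180° − 53.7°) = 111° from the x-axis; with |ZN| = 30.6, N = Z + 30.6·(cos 111°, sin 111°) = (29.9, 17.4). ZN is perpendicular to NU; with |NU| = 20.9 on the right of ZN, U = N + 20.9·(0.934, 0.358) = (49.4, 24.9). Then |LU| = |U − L| = 55.3.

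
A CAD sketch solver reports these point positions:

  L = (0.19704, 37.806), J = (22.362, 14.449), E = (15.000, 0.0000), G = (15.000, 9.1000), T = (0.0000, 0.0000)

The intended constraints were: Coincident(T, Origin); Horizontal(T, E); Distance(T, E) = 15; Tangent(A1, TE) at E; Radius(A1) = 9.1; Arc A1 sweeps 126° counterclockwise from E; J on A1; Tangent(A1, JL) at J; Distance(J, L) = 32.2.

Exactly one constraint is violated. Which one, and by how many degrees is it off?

Tangent(A1, JL) at J — off by 7.50°.

T = (0.00, 0.00) ✓; T.y = 0.00, E.y = 0.00 ✓; |TE| = 15.00 ✓; ∠(GE, ET) = 90.00° ✓; |GE| = 9.100 ✓; bearing(G→J) − bearing(G→E) = 126.0° ✓; |GJ| = 9.100 ✓; ∠(GJ, JL) = 82.50° ✗; |JL| = 32.20 ✓.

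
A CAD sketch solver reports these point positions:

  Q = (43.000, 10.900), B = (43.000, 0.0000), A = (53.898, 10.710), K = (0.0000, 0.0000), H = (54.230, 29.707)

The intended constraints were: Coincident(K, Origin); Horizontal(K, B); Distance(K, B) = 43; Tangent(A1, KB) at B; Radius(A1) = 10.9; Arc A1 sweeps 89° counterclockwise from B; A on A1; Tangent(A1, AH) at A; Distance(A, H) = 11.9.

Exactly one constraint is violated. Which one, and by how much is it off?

Distance(A, H) = 11.9 — off by 7.10.

K = (0.00, 0.00) ✓; K.y = 0.00, B.y = 0.00 ✓; |KB| = 43.00 ✓; ∠(QB, BK) = 90.00° ✓; |QB| = 10.90 ✓; bearing(Q→A) − bearing(Q→B) = 89.00° ✓; |QA| = 10.90 ✓; ∠(QA, AH) = 90.00° ✓; |AH| = 19.00 ✗.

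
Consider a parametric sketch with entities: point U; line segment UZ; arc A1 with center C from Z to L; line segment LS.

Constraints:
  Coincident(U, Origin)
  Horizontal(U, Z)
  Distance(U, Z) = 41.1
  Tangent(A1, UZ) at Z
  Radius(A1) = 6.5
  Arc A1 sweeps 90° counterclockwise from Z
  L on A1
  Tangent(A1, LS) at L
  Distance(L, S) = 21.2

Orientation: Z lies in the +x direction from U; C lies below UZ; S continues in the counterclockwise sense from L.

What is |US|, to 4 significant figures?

44.32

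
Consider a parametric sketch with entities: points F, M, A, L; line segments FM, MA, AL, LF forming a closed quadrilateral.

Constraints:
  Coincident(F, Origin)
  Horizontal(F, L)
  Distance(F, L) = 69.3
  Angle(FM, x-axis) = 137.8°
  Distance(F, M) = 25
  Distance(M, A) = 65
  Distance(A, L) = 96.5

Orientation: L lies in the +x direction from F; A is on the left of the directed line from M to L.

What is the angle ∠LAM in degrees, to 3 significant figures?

63.8°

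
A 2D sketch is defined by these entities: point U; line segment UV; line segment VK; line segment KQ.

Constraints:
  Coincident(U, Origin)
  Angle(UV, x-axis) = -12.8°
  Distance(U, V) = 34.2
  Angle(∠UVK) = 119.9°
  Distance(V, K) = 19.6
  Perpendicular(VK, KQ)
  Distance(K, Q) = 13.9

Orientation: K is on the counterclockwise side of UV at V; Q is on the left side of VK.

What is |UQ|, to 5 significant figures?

39.888

U is at the origin; UV runs at -12.8° with length 34.2, so V = 34.2·(cos -12.8°, sin -12.8°) = (33.350, -7.5770). ∠UVK = 119.9°, so VK runs at -12.8° + (180° − 119.9°) = 47.300° from the x-axis; with |VK| = 19.6, K = V + 19.6·(cos 47.300°, sin 47.300°) = (46.642, 6.8274). The perpendicularity gives KQ at right angles to VK; with |KQ| = 13.9 on the left of VK, Q = K + 13.9·(-0.73491, 0.67816) = (36.427, 16.254). Then |UQ| = |Q − U| = 39.888.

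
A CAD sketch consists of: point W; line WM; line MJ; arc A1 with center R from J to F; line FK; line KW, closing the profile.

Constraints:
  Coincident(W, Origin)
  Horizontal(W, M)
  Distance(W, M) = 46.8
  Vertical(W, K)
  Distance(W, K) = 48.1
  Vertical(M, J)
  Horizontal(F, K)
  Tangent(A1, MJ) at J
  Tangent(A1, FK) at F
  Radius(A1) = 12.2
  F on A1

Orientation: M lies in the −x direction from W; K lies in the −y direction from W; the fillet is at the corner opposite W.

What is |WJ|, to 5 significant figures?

58.983

W is at the origin; WM is horizontal with |WM| = 46.8 and M on the −x side, so M = (-46.800, 0.0000). W and K share the same x with |WK| = 48.1 and K on the −y side, so K = (0.0000, -48.100). The virtual corner opposite W is at (-46.800, -48.100). A1 meets MJ tangentially, so RJ is at right angles to MJ and the tangent condition forces RF to be normal to FK, with radius 12.2, so the center R sits 12.2 in from both sides at R = (-34.600, -35.900). That places the tangent points at J = (-46.800, -35.900) on MJ and F = (-34.600, -48.100) on FK. Then |WJ| = |J − W| = 58.983.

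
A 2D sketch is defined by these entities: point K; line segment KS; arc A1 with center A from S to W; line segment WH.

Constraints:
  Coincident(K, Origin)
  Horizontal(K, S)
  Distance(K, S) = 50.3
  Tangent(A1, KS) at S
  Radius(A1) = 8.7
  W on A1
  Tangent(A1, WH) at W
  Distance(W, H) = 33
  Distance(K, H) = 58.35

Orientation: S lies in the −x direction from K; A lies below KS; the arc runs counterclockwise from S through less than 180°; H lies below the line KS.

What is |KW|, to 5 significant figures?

59.261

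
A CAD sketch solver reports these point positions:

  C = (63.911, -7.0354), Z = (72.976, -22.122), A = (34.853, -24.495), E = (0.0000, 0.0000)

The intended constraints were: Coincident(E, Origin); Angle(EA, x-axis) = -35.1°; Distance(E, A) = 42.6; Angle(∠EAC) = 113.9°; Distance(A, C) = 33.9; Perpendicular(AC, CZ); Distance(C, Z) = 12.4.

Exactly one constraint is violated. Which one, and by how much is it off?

Distance(C, Z) = 12.4 — off by 5.20.

E = (0.00, 0.00) ✓; EA at -35.10° ✓; |EA| = 42.60 ✓; ∠EAC = 113.9° ✓; |AC| = 33.90 ✓; ∠(AC, CZ) = 90.00° ✓; |CZ| = 17.60 ✗.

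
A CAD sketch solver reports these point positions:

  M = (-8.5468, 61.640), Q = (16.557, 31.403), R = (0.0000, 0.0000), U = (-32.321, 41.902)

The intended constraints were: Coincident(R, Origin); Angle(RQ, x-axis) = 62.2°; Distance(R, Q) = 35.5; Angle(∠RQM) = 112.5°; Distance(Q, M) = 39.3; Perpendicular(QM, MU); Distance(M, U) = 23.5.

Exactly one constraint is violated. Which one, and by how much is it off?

Distance(M, U) = 23.5 — off by 7.40.

R = (0.00, 0.00) ✓; RQ at 62.20° ✓; |RQ| = 35.50 ✓; ∠RQM = 112.5° ✓; |QM| = 39.30 ✓; ∠(QM, MU) = 90.00° ✓; |MU| = 30.90 ✗.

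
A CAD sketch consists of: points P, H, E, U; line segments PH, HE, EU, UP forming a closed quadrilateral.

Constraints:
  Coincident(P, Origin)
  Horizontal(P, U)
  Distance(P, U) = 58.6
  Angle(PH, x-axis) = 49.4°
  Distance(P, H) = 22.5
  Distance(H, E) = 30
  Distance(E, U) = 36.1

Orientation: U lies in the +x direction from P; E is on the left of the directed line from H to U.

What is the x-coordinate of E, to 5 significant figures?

40.955

P is at the origin; PU is horizontal with |PU| = 58.6 and U in +x, so U = (58.6, 0). PH runs at 49.4° with |PH| = 22.5, so H = (14.642, 17.084). E is determined by |HE| = 30.0 and |EU| = 36.1 together: it lies at the intersection of circle(H, 30.0) and circle(U, 36.1). With |HU| = 47.161, the foot of the radical line on HU is 19.305 from H and the perpendicular offset is √(30.0² − 19.305²) = 22.963. Taking the left-of-HU solution: E = (40.955, 31.494).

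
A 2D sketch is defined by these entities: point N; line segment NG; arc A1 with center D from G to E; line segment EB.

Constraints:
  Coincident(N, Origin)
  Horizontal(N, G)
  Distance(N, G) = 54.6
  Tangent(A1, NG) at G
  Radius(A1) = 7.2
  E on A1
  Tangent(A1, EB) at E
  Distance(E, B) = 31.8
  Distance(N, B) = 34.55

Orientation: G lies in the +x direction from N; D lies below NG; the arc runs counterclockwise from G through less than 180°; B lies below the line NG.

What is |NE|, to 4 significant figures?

49.88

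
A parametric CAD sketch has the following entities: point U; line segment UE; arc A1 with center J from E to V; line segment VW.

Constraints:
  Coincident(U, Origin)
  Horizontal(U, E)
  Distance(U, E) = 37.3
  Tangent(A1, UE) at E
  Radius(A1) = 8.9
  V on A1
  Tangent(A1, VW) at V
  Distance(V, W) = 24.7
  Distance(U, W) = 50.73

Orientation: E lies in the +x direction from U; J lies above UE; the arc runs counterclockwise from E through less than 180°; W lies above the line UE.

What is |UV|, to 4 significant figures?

47.18

Checks: |JV| = 8.900 ✓; ∠(JV, VW) = 90.00° ✓; |VW| = 24.70 ✓; |UW| = 50.73 ✓.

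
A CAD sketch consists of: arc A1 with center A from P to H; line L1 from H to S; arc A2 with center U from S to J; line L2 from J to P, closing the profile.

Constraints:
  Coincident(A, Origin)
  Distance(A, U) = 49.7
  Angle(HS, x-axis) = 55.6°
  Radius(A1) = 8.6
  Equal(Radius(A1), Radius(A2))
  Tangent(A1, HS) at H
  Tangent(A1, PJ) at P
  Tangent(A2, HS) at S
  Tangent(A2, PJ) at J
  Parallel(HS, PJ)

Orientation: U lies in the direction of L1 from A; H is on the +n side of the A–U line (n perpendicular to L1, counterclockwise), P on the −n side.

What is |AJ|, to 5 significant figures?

50.439

The slot axis is L1's direction at 55.6°, so u = (cos 55.6°, sin 55.6°) = (0.56497, 0.82511) and n = (−sin 55.6°, cos 55.6°) = (-0.82511, 0.56497). A is at the origin and U lies 49.7 along u from A, so U = 49.7·u = (28.079, 41.008). Tangency of A1 to both parallel lines with radius 8.6 puts H and P at A ± 8.6·n: H = (-7.0960, 4.8587), P = (7.0960, -4.8587). Equal radii place S and J the same way about U: S = U + 8.6·n = (20.983, 45.867), J = U − 8.6·n = (35.175, 36.149). Then |AJ| = |J − A| = 50.439.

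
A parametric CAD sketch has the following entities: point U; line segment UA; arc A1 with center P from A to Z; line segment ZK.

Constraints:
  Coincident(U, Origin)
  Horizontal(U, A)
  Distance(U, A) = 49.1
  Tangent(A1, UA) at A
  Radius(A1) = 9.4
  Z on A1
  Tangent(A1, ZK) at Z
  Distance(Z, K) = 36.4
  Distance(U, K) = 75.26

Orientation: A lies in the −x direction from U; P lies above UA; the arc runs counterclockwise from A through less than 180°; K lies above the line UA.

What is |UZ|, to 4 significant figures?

43.50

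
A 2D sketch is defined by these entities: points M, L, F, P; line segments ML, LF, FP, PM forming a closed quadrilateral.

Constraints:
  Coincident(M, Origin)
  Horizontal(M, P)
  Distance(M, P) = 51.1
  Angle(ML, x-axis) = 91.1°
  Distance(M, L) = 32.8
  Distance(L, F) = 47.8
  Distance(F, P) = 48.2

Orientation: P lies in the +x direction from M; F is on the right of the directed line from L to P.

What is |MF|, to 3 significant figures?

15.5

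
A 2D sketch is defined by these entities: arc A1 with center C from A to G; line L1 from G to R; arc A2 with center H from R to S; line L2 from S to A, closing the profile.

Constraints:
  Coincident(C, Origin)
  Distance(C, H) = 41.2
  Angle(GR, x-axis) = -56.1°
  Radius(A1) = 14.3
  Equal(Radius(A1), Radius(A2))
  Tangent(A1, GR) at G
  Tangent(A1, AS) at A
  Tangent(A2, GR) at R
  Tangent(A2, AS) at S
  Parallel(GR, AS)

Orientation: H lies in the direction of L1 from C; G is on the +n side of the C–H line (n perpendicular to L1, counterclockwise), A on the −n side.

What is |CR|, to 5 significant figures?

43.611

The slot axis is L1's direction at -56.1°, so u = (cos -56.1°, sin -56.1°) = (0.55775, -0.83001) and n = (−sin -56.1°, cos -56.1°) = (0.83001, 0.55775). C is at the origin and H lies 41.2 along u from C, so H = 41.2·u = (22.979, -34.197). Tangency of A1 to both parallel lines with radius 14.3 puts G and A at C ± 14.3·n: G = (11.869, 7.9758), A = (-11.869, -7.9758). Equal radii place R and S the same way about H: R = H + 14.3·n = (34.848, -26.221), S = H − 14.3·n = (11.110, -42.172). Then |CR| = |R − C| = 43.611.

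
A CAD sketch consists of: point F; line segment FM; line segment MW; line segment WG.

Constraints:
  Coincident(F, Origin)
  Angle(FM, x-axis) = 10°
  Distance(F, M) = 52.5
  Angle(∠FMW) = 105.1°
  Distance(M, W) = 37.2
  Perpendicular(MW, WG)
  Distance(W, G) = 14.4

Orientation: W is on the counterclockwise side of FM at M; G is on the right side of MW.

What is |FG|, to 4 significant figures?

82.61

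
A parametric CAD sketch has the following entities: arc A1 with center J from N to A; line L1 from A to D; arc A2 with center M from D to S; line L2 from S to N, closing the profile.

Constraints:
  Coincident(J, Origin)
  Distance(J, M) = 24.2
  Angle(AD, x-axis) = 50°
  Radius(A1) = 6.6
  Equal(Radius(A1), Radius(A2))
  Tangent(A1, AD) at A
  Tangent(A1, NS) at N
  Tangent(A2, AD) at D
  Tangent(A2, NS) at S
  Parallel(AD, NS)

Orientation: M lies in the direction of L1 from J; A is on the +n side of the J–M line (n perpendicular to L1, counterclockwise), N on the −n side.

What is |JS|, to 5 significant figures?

25.084

Tangency of A1 to both parallel lines with radius 6.6 puts A and N at J ± 6.6·n: A = (-5.0559, 4.2424), N = (5.0559, -4.2424). Equal radii place D and S the same way about M: D = M + 6.6·n = (10.500, 22.781), S = M − 6.6·n = (20.611, 14.296). Then |JS| = |S − J| = 25.084.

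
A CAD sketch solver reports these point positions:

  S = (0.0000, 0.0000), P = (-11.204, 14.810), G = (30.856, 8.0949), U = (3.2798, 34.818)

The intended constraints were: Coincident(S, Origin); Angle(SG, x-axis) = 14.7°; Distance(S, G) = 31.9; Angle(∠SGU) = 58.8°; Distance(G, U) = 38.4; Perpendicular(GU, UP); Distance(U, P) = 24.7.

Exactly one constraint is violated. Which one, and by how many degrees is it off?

Perpendicular(GU, UP) — off by 8.20°.

S = (0.00, 0.00) ✓; SG at 14.70° ✓; |SG| = 31.90 ✓; ∠SGU = 58.80° ✓; |GU| = 38.40 ✓; ∠(GU, UP) = 98.20° ✗; |UP| = 24.70 ✓.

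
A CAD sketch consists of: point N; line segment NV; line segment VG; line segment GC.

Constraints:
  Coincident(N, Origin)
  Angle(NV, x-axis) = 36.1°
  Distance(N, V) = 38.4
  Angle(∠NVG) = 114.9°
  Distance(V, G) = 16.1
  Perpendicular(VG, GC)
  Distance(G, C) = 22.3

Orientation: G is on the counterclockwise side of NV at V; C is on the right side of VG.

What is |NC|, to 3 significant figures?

65.6

N is at the origin; NV runs at 36.1° with length 38.4, so V = 38.4·(cos 36.1°, sin 36.1°) = (31.0, 22.6). ∠NVG = 114.9°, so VG runs at 36.1° + (180° − 114.9°) = 101° from the x-axis; with |VG| = 16.1, G = V + 16.1·(cos 101°, sin 101°) = (27.9, 38.4). VG ⟂ GC; with |GC| = 22.3 on the right of VG, C = G + 22.3·(0.981, 0.194) = (49.8, 42.7). Then |NC| = |C − N| = 65.6.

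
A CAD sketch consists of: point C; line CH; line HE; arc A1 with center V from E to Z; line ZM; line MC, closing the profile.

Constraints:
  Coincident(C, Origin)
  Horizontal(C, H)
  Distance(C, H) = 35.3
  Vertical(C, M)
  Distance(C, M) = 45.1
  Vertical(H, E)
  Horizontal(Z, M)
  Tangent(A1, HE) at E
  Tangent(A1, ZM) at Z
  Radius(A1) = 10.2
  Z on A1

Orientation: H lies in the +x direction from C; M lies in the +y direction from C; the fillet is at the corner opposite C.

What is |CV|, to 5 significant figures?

42.989

C is at the origin; C and H share the same y with |CH| = 35.3 and H on the +x side, so H = (35.300, 0.0000). C and M share the same x with |CM| = 45.1 and M on the +y side, so M = (0.0000, 45.100). The virtual corner opposite C is at (35.300, 45.100). Tangency of A1 to HE means the radius VE is perpendicular to HE and tangency of A1 to ZM means the radius VZ is perpendicular to ZM, with radius 10.2, so the center V sits 10.2 in from both sides at V = (25.100, 34.900). Then |CV| = |V − C| = 42.989.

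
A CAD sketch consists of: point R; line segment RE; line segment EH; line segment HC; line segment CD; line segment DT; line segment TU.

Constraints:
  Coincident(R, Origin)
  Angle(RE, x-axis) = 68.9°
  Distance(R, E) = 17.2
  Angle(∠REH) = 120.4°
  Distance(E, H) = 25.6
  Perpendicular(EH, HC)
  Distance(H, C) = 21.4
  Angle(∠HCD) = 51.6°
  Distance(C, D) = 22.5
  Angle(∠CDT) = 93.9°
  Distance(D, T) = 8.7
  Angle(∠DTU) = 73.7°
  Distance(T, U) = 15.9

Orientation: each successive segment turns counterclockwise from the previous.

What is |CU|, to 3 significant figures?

9.22

R is at the origin; RE runs at 68.9° with length 17.2, so E = (6.19, 16.0). ∠REH = 120.4° gives EH at 128° from the x-axis; with |EH| = 25.6, H = (-9.74, 36.1). EH ⟂ HC, so HC runs at -142°; with |HC| = 21.4, C = (-26.5, 22.8). ∠HCD = 51.6° gives CD at -13.1° from the x-axis; with |CD| = 22.5, D = (-4.58, 17.7). ∠CDT = 93.9° gives DT at 73.0° from the x-axis; with |DT| = 8.7, T = (-2.03, 26.0). ∠DTU = 73.7° gives TU at 179° from the x-axis; with |TU| = 15.9, U = (-17.9, 26.2). Then |CU| = |U − C| = 9.22.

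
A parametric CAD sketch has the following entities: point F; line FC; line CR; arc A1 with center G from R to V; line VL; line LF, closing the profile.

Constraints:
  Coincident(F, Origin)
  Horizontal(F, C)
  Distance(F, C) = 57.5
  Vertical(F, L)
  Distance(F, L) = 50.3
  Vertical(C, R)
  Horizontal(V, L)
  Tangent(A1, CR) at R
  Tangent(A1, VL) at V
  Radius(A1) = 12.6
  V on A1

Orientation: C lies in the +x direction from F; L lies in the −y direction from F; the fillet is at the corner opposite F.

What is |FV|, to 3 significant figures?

67.4

F is at the origin; F and C share the same y with |FC| = 57.5 and C on the +x side, so C = (57.5, 0.00). FL is vertical with |FL| = 50.3 and L on the −y side, so L = (0.00, -50.3). The virtual corner opposite F is at (57.5, -50.3). Since A1 is tangent to CR there, GR ⟂ CR and the tangent condition forces GV to be normal to VL, with radius 12.6, so the center G sits 12.6 in from both sides at G = (44.9, -37.7). That places the tangent points at R = (57.5, -37.7) on CR and V = (44.9, -50.3) on VL. Then |FV| = |V − F| = 67.4.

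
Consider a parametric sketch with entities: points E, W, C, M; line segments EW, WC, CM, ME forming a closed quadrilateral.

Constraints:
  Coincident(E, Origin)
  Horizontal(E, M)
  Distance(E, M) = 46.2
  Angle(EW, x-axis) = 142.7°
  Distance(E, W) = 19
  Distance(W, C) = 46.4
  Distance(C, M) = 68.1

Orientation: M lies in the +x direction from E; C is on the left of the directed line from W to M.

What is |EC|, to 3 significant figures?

53.8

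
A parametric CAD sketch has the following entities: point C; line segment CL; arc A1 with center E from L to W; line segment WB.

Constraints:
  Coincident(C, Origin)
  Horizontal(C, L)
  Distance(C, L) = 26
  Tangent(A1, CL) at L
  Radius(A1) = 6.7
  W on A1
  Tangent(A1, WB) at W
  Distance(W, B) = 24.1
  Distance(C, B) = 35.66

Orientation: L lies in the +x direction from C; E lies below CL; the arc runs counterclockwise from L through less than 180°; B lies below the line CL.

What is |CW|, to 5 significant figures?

20.355

Checks: |EW| = 6.700 ✓; ∠(EW, WB) = 90.00° ✓; |WB| = 24.10 ✓; |CB| = 35.66 ✓.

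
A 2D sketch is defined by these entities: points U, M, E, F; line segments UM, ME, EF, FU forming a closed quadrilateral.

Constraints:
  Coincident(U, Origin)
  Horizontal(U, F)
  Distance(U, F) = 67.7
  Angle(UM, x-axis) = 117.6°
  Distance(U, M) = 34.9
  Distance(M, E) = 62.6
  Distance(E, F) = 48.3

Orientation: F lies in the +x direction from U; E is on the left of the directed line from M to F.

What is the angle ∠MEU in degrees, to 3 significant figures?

32.4°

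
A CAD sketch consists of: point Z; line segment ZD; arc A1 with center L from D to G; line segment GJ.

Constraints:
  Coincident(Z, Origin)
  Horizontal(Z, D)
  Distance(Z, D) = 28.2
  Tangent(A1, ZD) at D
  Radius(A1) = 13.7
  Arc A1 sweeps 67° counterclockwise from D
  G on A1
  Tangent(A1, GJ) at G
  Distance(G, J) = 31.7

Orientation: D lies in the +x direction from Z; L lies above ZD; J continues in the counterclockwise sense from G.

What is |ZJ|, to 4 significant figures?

65.10

Z is at the origin; ZD is horizontal with |ZD| = 28.2 and D on the +x side, so D = (28.20, 0.000). A1 meets ZD tangentially, so LD is at right angles to ZD, so L = D + (0, 13.7) = (28.20, 13.70). On A1, D sits at bearing -90° from L; a 67° counterclockwise sweep puts G at bearing -23°, so G = L + 13.7·(cos -23°, sin -23°) = (40.81, 8.347). The tangent condition forces LG to be normal to GJ, so GJ runs along (−sin -23°, cos -23°); with |GJ| = 31.7, J = (53.20, 37.53). Then |ZJ| = |J − Z| = 65.10.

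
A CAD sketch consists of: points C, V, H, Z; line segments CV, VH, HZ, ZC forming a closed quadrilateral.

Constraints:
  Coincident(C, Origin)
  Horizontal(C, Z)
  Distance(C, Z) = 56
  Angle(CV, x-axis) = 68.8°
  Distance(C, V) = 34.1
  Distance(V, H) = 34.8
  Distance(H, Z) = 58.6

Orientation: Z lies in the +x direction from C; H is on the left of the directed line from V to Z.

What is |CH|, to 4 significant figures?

67.20

Checks: C.y = 0.00, Z.y = 0.00 ✓; |VH| = 34.80 ✓; |HZ| = 58.60 ✓.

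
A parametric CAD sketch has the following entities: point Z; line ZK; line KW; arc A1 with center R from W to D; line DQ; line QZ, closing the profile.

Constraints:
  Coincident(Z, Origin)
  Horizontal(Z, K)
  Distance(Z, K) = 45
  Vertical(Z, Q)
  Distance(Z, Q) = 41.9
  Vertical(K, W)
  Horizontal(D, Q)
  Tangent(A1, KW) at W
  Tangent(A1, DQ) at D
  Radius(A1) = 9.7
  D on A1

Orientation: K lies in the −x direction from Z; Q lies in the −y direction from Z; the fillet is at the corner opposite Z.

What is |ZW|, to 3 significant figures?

55.3

Z is at the origin; Z and K share the same y with |ZK| = 45.0 and K on the −x side, so K = (-45.0, 0.00). Z and Q share the same x with |ZQ| = 41.9 and Q on the −y side, so Q = (0.00, -41.9). The virtual corner opposite Z is at (-45.0, -41.9). A1 meets KW tangentially, so RW is at right angles to KW and tangency of A1 to DQ means the radius RD is perpendicular to DQ, with radius 9.7, so the center R sits 9.7 in from both sides at R = (-35.3, -32.2). That places the tangent points at W = (-45.0, -32.2) on KW and D = (-35.3, -41.9) on DQ. Then |ZW| = |W − Z| = 55.3.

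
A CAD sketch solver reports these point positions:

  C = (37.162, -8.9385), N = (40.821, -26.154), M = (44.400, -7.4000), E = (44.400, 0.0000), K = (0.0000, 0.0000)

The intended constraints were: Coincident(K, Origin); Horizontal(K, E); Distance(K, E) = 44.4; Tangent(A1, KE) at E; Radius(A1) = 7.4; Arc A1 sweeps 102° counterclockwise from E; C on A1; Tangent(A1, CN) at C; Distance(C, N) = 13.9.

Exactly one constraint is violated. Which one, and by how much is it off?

Distance(C, N) = 13.9 — off by 3.70.

K = (0.00, 0.00) ✓; K.y = 0.00, E.y = 0.00 ✓; |KE| = 44.40 ✓; ∠(ME, EK) = 90.00° ✓; |ME| = 7.400 ✓; bearing(M→C) − bearing(M→E) = 102.0° ✓; |MC| = 7.400 ✓; ∠(MC, CN) = 90.00° ✓; |CN| = 17.60 ✗.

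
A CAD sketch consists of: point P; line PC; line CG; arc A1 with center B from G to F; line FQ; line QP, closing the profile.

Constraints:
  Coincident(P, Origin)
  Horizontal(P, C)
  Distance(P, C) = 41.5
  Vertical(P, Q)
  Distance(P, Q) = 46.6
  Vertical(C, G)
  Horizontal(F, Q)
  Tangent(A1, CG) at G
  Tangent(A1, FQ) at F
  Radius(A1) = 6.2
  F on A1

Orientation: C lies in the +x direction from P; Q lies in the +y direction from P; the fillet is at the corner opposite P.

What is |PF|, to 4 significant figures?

58.46

P is at the origin; PC is horizontal with |PC| = 41.5 and C on the +x side, so C = (41.50, 0.000). P and Q share the same x with |PQ| = 46.6 and Q on the +y side, so Q = (0.000, 46.60). The virtual corner opposite P is at (41.50, 46.60). The tangent condition forces BG to be normal to CG and since A1 is tangent to FQ there, BF ⟂ FQ, with radius 6.2, so the center B sits 6.2 in from both sides at B = (35.30, 40.40). That places the tangent points at G = (41.50, 40.40) on CG and F = (35.30, 46.60) on FQ. Then |PF| = |F − P| = 58.46.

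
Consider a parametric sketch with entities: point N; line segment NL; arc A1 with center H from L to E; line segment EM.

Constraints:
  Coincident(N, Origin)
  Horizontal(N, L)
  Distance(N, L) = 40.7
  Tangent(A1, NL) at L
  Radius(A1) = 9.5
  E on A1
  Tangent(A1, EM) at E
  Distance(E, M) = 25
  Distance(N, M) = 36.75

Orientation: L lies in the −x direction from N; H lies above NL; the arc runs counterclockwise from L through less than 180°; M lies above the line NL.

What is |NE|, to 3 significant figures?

32.4

Checks: |HE| = 9.500 ✓; ∠(HE, EM) = 90.00° ✓; |EM| = 25.00 ✓; |NM| = 36.75 ✓.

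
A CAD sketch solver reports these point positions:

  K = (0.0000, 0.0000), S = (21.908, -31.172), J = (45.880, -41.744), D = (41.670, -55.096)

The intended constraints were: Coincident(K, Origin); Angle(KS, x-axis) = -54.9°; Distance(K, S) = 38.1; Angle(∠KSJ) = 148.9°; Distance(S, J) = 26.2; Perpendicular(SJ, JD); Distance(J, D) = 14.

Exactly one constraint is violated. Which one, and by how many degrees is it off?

Perpendicular(SJ, JD) — off by 6.30°.

K = (0.00, 0.00) ✓; KS at -54.90° ✓; |KS| = 38.10 ✓; ∠KSJ = 148.9° ✓; |SJ| = 26.20 ✓; ∠(SJ, JD) = 83.70° ✗; |JD| = 14.00 ✓.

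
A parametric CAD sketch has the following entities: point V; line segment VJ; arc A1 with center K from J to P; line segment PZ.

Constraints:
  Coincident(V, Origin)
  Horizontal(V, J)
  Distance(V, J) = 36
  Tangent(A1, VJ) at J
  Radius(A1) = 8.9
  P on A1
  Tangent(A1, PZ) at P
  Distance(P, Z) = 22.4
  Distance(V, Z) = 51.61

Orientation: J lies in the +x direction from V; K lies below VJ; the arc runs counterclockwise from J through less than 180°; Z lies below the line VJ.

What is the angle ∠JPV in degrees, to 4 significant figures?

94.02°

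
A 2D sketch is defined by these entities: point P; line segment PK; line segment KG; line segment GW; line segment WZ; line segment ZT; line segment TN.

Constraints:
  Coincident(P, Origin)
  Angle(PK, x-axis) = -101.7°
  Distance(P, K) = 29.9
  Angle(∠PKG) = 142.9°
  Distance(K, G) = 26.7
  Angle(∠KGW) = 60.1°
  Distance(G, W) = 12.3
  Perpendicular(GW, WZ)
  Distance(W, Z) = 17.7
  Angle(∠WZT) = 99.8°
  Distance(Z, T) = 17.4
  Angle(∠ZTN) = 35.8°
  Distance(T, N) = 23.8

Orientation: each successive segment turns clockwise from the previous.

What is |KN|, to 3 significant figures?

19.5

∠WZT = 99.8° gives ZT at -68.9° from the x-axis; with |ZT| = 17.4, T = (-4.94, -47.6). ∠ZTN = 35.8° gives TN at 147° from the x-axis; with |TN| = 23.8, N = (-24.9, -34.6). Then |KN| = |N − K| = 19.5.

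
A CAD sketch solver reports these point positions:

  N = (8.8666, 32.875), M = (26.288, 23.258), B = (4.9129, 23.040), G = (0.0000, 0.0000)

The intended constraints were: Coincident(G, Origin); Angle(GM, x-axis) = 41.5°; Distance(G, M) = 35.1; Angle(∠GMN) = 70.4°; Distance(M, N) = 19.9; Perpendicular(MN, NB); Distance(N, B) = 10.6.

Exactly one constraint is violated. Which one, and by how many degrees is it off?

Perpendicular(MN, NB) — off by 7.00°.

G = (0.00, 0.00) ✓; GM at 41.50° ✓; |GM| = 35.10 ✓; ∠GMN = 70.40° ✓; |MN| = 19.90 ✓; ∠(MN, NB) = 97.00° ✗; |NB| = 10.60 ✓.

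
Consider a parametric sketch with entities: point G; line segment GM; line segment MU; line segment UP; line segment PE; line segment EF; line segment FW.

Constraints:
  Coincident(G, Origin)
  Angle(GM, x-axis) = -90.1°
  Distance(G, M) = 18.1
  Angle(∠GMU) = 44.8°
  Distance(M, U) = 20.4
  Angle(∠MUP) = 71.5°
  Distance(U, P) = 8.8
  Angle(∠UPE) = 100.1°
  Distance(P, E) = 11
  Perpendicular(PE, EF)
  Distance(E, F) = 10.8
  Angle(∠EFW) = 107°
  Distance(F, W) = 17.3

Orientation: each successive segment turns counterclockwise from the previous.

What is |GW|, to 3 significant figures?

23.0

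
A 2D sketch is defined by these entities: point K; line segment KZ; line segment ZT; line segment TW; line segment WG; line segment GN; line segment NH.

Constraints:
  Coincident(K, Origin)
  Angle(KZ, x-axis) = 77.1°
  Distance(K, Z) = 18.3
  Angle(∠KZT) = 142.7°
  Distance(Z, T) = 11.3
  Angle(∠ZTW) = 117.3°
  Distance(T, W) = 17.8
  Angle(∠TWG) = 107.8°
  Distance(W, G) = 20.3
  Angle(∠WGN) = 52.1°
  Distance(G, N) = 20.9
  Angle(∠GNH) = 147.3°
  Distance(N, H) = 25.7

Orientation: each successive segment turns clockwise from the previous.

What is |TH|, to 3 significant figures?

13.9

K is at the origin; KZ runs at 77.1° with length 18.3, so Z = (4.09, 17.8). ∠KZT = 142.7° gives ZT at 39.8° from the x-axis; with |ZT| = 11.3, T = (12.8, 25.1). ∠ZTW = 117.3° gives TW at -22.9° from the x-axis; with |TW| = 17.8, W = (29.2, 18.1). ∠TWG = 107.8° gives WG at -95.1° from the x-axis; with |WG| = 20.3, G = (27.4, -2.07). ∠WGN = 52.1° gives GN at 137° from the x-axis; with |GN| = 20.9, N = (12.1, 12.2). ∠GNH = 147.3° gives NH at 104° from the x-axis; with |NH| = 25.7, H = (5.73, 37.1). Then |TH| = |H − T| = 13.9.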